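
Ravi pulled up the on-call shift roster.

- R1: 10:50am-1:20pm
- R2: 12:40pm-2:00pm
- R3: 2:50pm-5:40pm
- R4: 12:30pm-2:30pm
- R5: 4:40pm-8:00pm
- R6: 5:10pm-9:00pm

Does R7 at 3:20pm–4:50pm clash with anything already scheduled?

R1: ends 1:20pm at or before R7 starts 3:20pm → clear.
R4: ends 2:30pm at or before R7 starts 3:20pm → clear.
R2: ends 2:00pm at or before R7 starts 3:20pm → clear.
R3: starts 2:50pm before R7 ends 4:50pm, and ends 5:40pm after R7 starts 3:20pm → overlap.
R5: starts 4:40pm before R7 ends 4:50pm, and ends 8:00pm after R7 starts 3:20pm → overlap.
R6: starts 5:10pm at or after R7 ends 4:50pm → clear.
R7 overlaps R3, R5.

Yes — it overlaps R3, R5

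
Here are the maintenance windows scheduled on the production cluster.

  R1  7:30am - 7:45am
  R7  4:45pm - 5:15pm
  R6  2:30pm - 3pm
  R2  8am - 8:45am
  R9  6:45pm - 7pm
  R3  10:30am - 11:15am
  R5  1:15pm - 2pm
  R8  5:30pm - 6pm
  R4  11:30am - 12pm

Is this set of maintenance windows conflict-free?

Sorted by start: R1, R2, R3, R4, R5, R6, R7, R8, R9.
R2 starts after R1 ends, so nothing later overlaps R1 either.
R3 starts after R2 ends, so nothing later overlaps R2 either.
R4 starts after R3 ends, so nothing later overlaps R3 either.
R5 starts after R4 ends, so nothing later overlaps R4 either.
R6 starts after R5 ends, so nothing later overlaps R5 either.
R7 starts after R6 ends, so nothing later overlaps R6 either.
R8 starts after R7 ends, so nothing later overlaps R7 either.
R9 starts after R8 ends.
Every pair is clear; the schedule has no overlaps.

Yes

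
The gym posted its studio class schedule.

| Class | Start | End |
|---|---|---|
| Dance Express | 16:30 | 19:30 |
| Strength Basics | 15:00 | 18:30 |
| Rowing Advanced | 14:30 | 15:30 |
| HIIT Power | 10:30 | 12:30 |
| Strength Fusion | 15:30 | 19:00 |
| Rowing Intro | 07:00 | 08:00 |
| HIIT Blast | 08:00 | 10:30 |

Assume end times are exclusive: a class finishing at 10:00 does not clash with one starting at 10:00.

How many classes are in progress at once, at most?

3

Walk through starts and ends in time order (an end at T is processed before a start at T):
07:00 start Rowing Intro → 1
08:00 end Rowing Intro → 0
08:00 start HIIT Blast → 1
10:30 end HIIT Blast → 0
10:30 start HIIT Power → 1
12:30 end HIIT Power → 0
14:30 start Rowing Advanced → 1
15:00 start Strength Basics → 2
15:30 end Rowing Advanced → 1
15:30 start Strength Fusion → 2
16:30 start Dance Express → 3
18:30 end Strength Basics → 2
19:00 end Strength Fusion → 1
19:30 end Dance Express → 0
Peak is 3, at 16:30 (Dance Express, Strength Basics, Strength Fusion).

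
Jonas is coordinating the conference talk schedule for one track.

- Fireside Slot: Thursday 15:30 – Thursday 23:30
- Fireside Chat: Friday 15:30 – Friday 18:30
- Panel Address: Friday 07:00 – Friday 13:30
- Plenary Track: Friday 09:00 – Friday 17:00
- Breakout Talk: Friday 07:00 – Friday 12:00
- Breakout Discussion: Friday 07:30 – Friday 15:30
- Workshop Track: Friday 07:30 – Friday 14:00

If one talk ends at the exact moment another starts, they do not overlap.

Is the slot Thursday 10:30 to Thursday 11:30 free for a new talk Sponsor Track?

Yes — the slot is free

Fireside Slot: starts Thursday 15:30 at or after Sponsor Track ends Thursday 11:30 → clear.
Panel Address: starts Friday 07:00 at or after Sponsor Track ends Thursday 11:30 → clear.
Breakout Talk: starts Friday 07:00 at or after Sponsor Track ends Thursday 11:30 → clear.
Breakout Discussion: starts Friday 07:30 at or after Sponsor Track ends Thursday 11:30 → clear.
Workshop Track: starts Friday 07:30 at or after Sponsor Track ends Thursday 11:30 → clear.
Plenary Track: starts Friday 09:00 at or after Sponsor Track ends Thursday 11:30 → clear.
Fireside Chat: starts Friday 15:30 at or after Sponsor Track ends Thursday 11:30 → clear.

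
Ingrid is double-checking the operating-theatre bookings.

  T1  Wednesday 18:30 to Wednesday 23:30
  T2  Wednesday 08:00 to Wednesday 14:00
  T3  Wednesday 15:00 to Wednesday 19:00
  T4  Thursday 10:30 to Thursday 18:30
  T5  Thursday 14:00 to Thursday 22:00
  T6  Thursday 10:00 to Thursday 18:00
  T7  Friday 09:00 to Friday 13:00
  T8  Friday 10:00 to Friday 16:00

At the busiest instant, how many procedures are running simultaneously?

Sweep the timeline, counting +1 at each start and −1 at each end (ends before starts at a tie):
Wednesday 08:00 start T2 → 1
Wednesday 14:00 end T2 → 0
Wednesday 15:00 start T3 → 1
Wednesday 18:30 start T1 → 2
Wednesday 19:00 end T3 → 1
Wednesday 23:30 end T1 → 0
Thursday 10:00 start T6 → 1
Thursday 10:30 start T4 → 2
Thursday 14:00 start T5 → 3
Thursday 18:00 end T6 → 2
Thursday 18:30 end T4 → 1
Thursday 22:00 end T5 → 0
Friday 09:00 start T7 → 1
Friday 10:00 start T8 → 2
Friday 13:00 end T7 → 1
Friday 16:00 end T8 → 0
Peak is 3, at Thursday 14:00 (T4, T5, T6).

3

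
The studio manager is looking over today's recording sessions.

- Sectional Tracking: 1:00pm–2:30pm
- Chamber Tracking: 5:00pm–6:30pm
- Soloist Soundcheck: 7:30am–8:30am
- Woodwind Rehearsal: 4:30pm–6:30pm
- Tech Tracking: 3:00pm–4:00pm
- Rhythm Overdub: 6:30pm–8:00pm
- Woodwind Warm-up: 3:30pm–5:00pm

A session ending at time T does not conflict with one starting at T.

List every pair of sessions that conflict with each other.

Chamber Tracking & Woodwind Rehearsal, Tech Tracking & Woodwind Warm-up, Woodwind Rehearsal & Woodwind Warm-up

Sorted by start: Soloist Soundcheck, Sectional Tracking, Tech Tracking, Woodwind Warm-up, Woodwind Rehearsal, Chamber Tracking, Rhythm Overdub.
Sectional Tracking starts after Soloist Soundcheck ends, so nothing later overlaps Soloist Soundcheck either.
Tech Tracking starts after Sectional Tracking ends, so nothing later overlaps Sectional Tracking either.
Woodwind Warm-up starts before Tech Tracking ends → Tech Tracking and Woodwind Warm-up overlap.
Woodwind Rehearsal starts after Tech Tracking ends, so nothing later overlaps Tech Tracking either.
Woodwind Rehearsal starts before Woodwind Warm-up ends → Woodwind Warm-up and Woodwind Rehearsal overlap.
Chamber Tracking starts exactly when Woodwind Warm-up ends (back-to-back, no overlap), so nothing later overlaps Woodwind Warm-up either.
Chamber Tracking starts before Woodwind Rehearsal ends → Woodwind Rehearsal and Chamber Tracking overlap.
Rhythm Overdub starts exactly when Woodwind Rehearsal ends (back-to-back, no overlap).
Rhythm Overdub starts exactly when Chamber Tracking ends (back-to-back, no overlap).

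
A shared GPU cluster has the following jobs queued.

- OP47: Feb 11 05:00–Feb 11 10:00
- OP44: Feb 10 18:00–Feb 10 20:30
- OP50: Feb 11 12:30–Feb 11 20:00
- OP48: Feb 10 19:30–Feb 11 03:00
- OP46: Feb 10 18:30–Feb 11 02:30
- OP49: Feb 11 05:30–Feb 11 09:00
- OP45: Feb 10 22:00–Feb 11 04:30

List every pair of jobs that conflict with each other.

OP44 & OP46, OP44 & OP48, OP45 & OP46, OP45 & OP48, OP46 & OP48, OP47 & OP49

Two intervals overlap when each starts before the other ends.
Sorted by start: OP44, OP46, OP48, OP45, OP47, OP49, OP50.
OP46 starts before OP44 ends → OP44 and OP46 overlap.
OP48 starts before OP44 ends → OP44 and OP48 overlap.
OP45 starts after OP44 ends; OP44 is clear from here.
OP48 starts before OP46 ends → OP46 and OP48 overlap.
OP45 starts before OP46 ends → OP46 and OP45 overlap.
OP47 starts after OP46 ends; OP46 is clear from here.
OP45 starts before OP48 ends → OP48 and OP45 overlap.
OP47 starts after OP48 ends; OP48 is clear from here.
OP47 starts after OP45 ends; OP45 is clear from here.
OP49 starts before OP47 ends → OP47 and OP49 overlap.
OP50 starts after OP47 ends.
OP50 starts after OP49 ends.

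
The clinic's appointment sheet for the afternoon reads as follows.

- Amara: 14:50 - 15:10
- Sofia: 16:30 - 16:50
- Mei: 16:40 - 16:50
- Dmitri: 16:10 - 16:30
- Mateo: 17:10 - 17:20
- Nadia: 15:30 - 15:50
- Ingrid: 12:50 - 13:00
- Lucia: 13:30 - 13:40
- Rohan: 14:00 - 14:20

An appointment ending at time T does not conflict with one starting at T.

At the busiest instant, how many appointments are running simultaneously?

Sort all start/end points and keep a running count:
12:50 start Ingrid → 1
13:00 end Ingrid → 0
13:30 start Lucia → 1
13:40 end Lucia → 0
14:00 start Rohan → 1
14:20 end Rohan → 0
14:50 start Amara → 1
15:10 end Amara → 0
15:30 start Nadia → 1
15:50 end Nadia → 0
16:10 start Dmitri → 1
16:30 end Dmitri → 0
16:30 start Sofia → 1
16:40 start Mei → 2
16:50 end Mei → 1
16:50 end Sofia → 0
17:10 start Mateo → 1
17:20 end Mateo → 0
Peak is 2, at 16:40 (Mei, Sofia).

2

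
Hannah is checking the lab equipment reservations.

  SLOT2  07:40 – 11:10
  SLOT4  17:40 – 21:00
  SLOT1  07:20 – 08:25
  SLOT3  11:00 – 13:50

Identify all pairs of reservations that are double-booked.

Sorted by start: SLOT1, SLOT2, SLOT3, SLOT4.
SLOT2 starts before SLOT1 ends → SLOT1 and SLOT2 overlap.
SLOT3 starts after SLOT1 ends, so SLOT1 has no further overlaps.
SLOT3 starts before SLOT2 ends → SLOT2 and SLOT3 overlap.
SLOT4 starts after SLOT2 ends.
SLOT4 starts after SLOT3 ends.

SLOT1 & SLOT2, SLOT2 & SLOT3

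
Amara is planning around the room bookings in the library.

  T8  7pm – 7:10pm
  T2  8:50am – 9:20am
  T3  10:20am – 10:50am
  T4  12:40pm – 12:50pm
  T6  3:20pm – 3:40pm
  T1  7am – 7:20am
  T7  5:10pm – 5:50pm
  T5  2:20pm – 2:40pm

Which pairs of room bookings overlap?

Two intervals overlap when each starts before the other ends.
Sorted by start: T1, T2, T3, T4, T5, T6, T7, T8.
T2 starts after T1 ends, so nothing later overlaps T1 either.
T3 starts after T2 ends, so nothing later overlaps T2 either.
T4 starts after T3 ends, so nothing later overlaps T3 either.
T5 starts after T4 ends, so nothing later overlaps T4 either.
T6 starts after T5 ends, so nothing later overlaps T5 either.
T7 starts after T6 ends, so nothing later overlaps T6 either.
T8 starts after T7 ends.

no overlapping pairs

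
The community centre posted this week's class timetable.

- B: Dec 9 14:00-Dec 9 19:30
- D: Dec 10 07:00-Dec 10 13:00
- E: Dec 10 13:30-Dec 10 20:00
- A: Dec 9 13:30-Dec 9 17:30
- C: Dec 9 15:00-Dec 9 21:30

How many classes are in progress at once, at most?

Walk through starts and ends in time order (an end at T is processed before a start at T):
Dec 9 13:30 start A → 1
Dec 9 14:00 start B → 2
Dec 9 15:00 start C → 3
Dec 9 17:30 end A → 2
Dec 9 19:30 end B → 1
Dec 9 21:30 end C → 0
Dec 10 07:00 start D → 1
Dec 10 13:00 end D → 0
Dec 10 13:30 start E → 1
Dec 10 20:00 end E → 0
Peak is 3, at Dec 9 15:00 (A, B, C).

3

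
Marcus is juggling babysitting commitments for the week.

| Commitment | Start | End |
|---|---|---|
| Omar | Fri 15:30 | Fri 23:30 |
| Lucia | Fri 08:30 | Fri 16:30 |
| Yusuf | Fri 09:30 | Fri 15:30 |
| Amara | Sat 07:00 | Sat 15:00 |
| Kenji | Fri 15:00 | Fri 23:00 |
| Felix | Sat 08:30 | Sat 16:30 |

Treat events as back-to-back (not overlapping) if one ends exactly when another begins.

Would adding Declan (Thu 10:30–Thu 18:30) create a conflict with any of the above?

No — it doesn't clash with anything

Lucia: starts Fri 08:30 at or after Declan ends Thu 18:30 → clear.
Yusuf: starts Fri 09:30 at or after Declan ends Thu 18:30 → clear.
Kenji: starts Fri 15:00 at or after Declan ends Thu 18:30 → clear.
Omar: starts Fri 15:30 at or after Declan ends Thu 18:30 → clear.
Amara: starts Sat 07:00 at or after Declan ends Thu 18:30 → clear.
Felix: starts Sat 08:30 at or after Declan ends Thu 18:30 → clear.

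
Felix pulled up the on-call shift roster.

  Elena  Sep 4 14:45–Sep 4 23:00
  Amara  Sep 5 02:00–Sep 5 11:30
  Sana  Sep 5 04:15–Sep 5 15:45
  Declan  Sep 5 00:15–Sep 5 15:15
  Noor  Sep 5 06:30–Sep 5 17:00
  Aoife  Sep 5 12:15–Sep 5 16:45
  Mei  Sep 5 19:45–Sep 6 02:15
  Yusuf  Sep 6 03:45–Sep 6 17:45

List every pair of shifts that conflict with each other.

Check each pair: they overlap iff neither finishes before the other starts.
Sorted by start: Elena, Declan, Amara, Sana, Noor, Aoife, Mei, Yusuf.
Declan starts after Elena ends — done with Elena.
Amara starts before Declan ends → Declan and Amara overlap.
Sana starts before Declan ends → Declan and Sana overlap.
Noor starts before Declan ends → Declan and Noor overlap.
Aoife starts before Declan ends → Declan and Aoife overlap.
Mei starts after Declan ends — done with Declan.
Sana starts before Amara ends → Amara and Sana overlap.
Noor starts before Amara ends → Amara and Noor overlap.
Aoife starts after Amara ends — done with Amara.
Noor starts before Sana ends → Sana and Noor overlap.
Aoife starts before Sana ends → Sana and Aoife overlap.
Mei starts after Sana ends — done with Sana.
Aoife starts before Noor ends → Noor and Aoife overlap.
Mei starts after Noor ends — done with Noor.
Mei starts after Aoife ends — done with Aoife.
Yusuf starts after Mei ends.

Amara & Declan, Amara & Noor, Amara & Sana, Aoife & Declan, Aoife & Noor, Aoife & Sana, Declan & Noor, Declan & Sana, Noor & Sana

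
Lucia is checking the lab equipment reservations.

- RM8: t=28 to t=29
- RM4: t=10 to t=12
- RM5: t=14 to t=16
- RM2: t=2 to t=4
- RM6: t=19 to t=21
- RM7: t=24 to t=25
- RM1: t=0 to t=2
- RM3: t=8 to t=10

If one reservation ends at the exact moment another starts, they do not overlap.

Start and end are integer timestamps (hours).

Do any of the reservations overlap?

No

Sorted by start: RM1, RM2, RM3, RM4, RM5, RM6, RM7, RM8.
RM2 starts exactly when RM1 ends (back-to-back, no overlap) — done with RM1.
RM3 starts after RM2 ends — done with RM2.
RM4 starts exactly when RM3 ends (back-to-back, no overlap) — done with RM3.
RM5 starts after RM4 ends — done with RM4.
RM6 starts after RM5 ends — done with RM5.
RM7 starts after RM6 ends — done with RM6.
RM8 starts after RM7 ends.
Every pair is clear; the schedule has no overlaps.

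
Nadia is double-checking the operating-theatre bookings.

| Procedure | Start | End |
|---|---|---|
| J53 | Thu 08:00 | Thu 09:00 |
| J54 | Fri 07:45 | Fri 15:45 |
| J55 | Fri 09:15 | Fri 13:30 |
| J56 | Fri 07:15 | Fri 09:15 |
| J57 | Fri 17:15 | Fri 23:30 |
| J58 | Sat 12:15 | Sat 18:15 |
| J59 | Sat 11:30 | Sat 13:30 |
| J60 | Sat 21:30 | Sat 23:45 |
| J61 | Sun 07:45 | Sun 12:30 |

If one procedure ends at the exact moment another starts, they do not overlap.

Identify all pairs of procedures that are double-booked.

Two intervals overlap when each starts before the other ends.
Sorted by start: J53, J56, J54, J55, J57, J59, J58, J60, J61.
J56 starts after J53 ends — done with J53.
J54 starts before J56 ends → J56 and J54 overlap.
J55 starts exactly when J56 ends (back-to-back, no overlap) — done with J56.
J55 starts before J54 ends → J54 and J55 overlap.
J57 starts after J54 ends — done with J54.
J57 starts after J55 ends — done with J55.
J59 starts after J57 ends — done with J57.
J58 starts before J59 ends → J59 and J58 overlap.
J60 starts after J59 ends — done with J59.
J60 starts after J58 ends — done with J58.
J61 starts after J60 ends.

J54 & J55, J54 & J56, J58 & J59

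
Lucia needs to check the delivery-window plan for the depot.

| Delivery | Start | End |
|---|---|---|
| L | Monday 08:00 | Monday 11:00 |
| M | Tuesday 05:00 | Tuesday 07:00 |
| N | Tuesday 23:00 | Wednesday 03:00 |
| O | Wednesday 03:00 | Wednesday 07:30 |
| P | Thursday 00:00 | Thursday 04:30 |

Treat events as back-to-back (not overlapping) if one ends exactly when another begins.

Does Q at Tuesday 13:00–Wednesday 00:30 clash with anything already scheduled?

Yes — it overlaps N

L: ends Monday 11:00 at or before Q starts Tuesday 13:00 → clear.
M: ends Tuesday 07:00 at or before Q starts Tuesday 13:00 → clear.
N: starts Tuesday 23:00 before Q ends Wednesday 00:30, and ends Wednesday 03:00 after Q starts Tuesday 13:00 → overlap.
O: starts Wednesday 03:00 at or after Q ends Wednesday 00:30 → clear.
P: starts Thursday 00:00 at or after Q ends Wednesday 00:30 → clear.
Q overlaps N.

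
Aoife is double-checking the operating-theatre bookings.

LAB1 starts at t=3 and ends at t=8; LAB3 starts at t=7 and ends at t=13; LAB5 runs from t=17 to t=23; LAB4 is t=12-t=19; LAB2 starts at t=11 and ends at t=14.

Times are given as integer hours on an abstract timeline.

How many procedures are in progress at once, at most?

Sort all start/end points and keep a running count:
t=3 start LAB1 → 1
t=7 start LAB3 → 2
t=8 end LAB1 → 1
t=11 start LAB2 → 2
t=12 start LAB4 → 3
t=13 end LAB3 → 2
t=14 end LAB2 → 1
t=17 start LAB5 → 2
t=19 end LAB4 → 1
t=23 end LAB5 → 0
Peak is 3, at t=12 (LAB2, LAB3, LAB4).

3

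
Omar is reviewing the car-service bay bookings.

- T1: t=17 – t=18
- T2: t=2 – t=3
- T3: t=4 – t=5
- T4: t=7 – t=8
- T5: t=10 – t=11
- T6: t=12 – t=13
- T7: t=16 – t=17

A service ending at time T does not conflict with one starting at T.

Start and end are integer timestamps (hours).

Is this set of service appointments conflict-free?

Sorted by start: T2, T3, T4, T5, T6, T7, T1.
T3 starts after T2 ends; T2 is clear from here.
T4 starts after T3 ends; T3 is clear from here.
T5 starts after T4 ends; T4 is clear from here.
T6 starts after T5 ends; T5 is clear from here.
T7 starts after T6 ends; T6 is clear from here.
T1 starts exactly when T7 ends (back-to-back, no overlap).
Every pair is clear; the schedule has no overlaps.

Yes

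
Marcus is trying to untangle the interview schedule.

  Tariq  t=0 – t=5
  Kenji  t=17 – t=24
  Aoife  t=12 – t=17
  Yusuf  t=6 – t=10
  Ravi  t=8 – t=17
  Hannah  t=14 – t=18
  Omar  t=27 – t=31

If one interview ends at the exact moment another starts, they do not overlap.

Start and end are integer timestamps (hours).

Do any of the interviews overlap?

Check each pair: they overlap iff neither finishes before the other starts.
Sorted by start: Tariq, Yusuf, Ravi, Aoife, Hannah, Kenji, Omar.
Yusuf starts after Tariq ends, so nothing later overlaps Tariq either.
Ravi starts before Yusuf ends → Yusuf and Ravi overlap.
That's a conflict, so the schedule is not conflict-free.

Yes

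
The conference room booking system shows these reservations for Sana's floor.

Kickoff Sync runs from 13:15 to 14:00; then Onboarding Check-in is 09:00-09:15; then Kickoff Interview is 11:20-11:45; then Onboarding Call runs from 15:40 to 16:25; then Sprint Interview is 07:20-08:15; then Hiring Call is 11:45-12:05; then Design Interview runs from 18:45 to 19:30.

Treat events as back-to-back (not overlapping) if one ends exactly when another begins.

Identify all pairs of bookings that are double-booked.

Check each pair: they overlap iff neither finishes before the other starts.
Sorted by start: Sprint Interview, Onboarding Check-in, Kickoff Interview, Hiring Call, Kickoff Sync, Onboarding Call, Design Interview.
Onboarding Check-in starts after Sprint Interview ends, so nothing later overlaps Sprint Interview either.
Kickoff Interview starts after Onboarding Check-in ends, so nothing later overlaps Onboarding Check-in either.
Hiring Call starts exactly when Kickoff Interview ends (back-to-back, no overlap), so nothing later overlaps Kickoff Interview either.
Kickoff Sync starts after Hiring Call ends, so nothing later overlaps Hiring Call either.
Onboarding Call starts after Kickoff Sync ends, so nothing later overlaps Kickoff Sync either.
Design Interview starts after Onboarding Call ends.

no overlapping pairs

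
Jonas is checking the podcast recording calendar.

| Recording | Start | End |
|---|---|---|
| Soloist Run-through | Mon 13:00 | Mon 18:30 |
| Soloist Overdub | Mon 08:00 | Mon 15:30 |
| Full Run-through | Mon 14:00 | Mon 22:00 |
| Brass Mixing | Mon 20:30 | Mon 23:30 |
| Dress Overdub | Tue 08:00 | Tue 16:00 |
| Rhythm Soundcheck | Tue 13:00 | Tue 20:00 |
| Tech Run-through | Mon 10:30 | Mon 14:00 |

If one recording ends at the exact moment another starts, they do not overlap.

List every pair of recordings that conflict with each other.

Brass Mixing & Full Run-through, Dress Overdub & Rhythm Soundcheck, Full Run-through & Soloist Overdub, Full Run-through & Soloist Run-through, Soloist Overdub & Soloist Run-through, Soloist Overdub & Tech Run-through, Soloist Run-through & Tech Run-through

Sorted by start: Soloist Overdub, Tech Run-through, Soloist Run-through, Full Run-through, Brass Mixing, Dress Overdub, Rhythm Soundcheck.
Tech Run-through starts before Soloist Overdub ends → Soloist Overdub and Tech Run-through overlap.
Soloist Run-through starts before Soloist Overdub ends → Soloist Overdub and Soloist Run-through overlap.
Full Run-through starts before Soloist Overdub ends → Soloist Overdub and Full Run-through overlap.
Brass Mixing starts after Soloist Overdub ends, so Soloist Overdub has no further overlaps.
Soloist Run-through starts before Tech Run-through ends → Tech Run-through and Soloist Run-through overlap.
Full Run-through starts exactly when Tech Run-through ends (back-to-back, no overlap), so Tech Run-through has no further overlaps.
Full Run-through starts before Soloist Run-through ends → Soloist Run-through and Full Run-through overlap.
Brass Mixing starts after Soloist Run-through ends, so Soloist Run-through has no further overlaps.
Brass Mixing starts before Full Run-through ends → Full Run-through and Brass Mixing overlap.
Dress Overdub starts after Full Run-through ends, so Full Run-through has no further overlaps.
Dress Overdub starts after Brass Mixing ends, so Brass Mixing has no further overlaps.
Rhythm Soundcheck starts before Dress Overdub ends → Dress Overdub and Rhythm Soundcheck overlap.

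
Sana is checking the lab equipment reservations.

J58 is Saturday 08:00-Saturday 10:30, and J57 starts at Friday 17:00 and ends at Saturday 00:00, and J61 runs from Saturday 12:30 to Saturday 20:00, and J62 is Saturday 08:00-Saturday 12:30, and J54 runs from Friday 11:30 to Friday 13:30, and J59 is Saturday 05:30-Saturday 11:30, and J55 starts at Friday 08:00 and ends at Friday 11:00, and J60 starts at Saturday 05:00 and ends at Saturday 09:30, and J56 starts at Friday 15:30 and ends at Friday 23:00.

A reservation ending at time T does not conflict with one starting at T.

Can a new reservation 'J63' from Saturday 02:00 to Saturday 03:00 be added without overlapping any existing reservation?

J55: ends Friday 11:00 at or before J63 starts Saturday 02:00 → clear.
J54: ends Friday 13:30 at or before J63 starts Saturday 02:00 → clear.
J56: ends Friday 23:00 at or before J63 starts Saturday 02:00 → clear.
J57: ends Saturday 00:00 at or before J63 starts Saturday 02:00 → clear.
J60: starts Saturday 05:00 at or after J63 ends Saturday 03:00 → clear.
J59: starts Saturday 05:30 at or after J63 ends Saturday 03:00 → clear.
J58: starts Saturday 08:00 at or after J63 ends Saturday 03:00 → clear.
J62: starts Saturday 08:00 at or after J63 ends Saturday 03:00 → clear.
J61: starts Saturday 12:30 at or after J63 ends Saturday 03:00 → clear.

Yes — the slot is free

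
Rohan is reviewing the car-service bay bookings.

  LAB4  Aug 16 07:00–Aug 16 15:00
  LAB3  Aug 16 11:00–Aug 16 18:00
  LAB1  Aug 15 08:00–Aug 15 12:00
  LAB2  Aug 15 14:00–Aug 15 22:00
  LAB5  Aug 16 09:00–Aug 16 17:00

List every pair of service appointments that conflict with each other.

LAB3 & LAB4, LAB3 & LAB5, LAB4 & LAB5

Sorted by start: LAB1, LAB2, LAB4, LAB5, LAB3.
LAB2 starts after LAB1 ends; LAB1 is clear from here.
LAB4 starts after LAB2 ends; LAB2 is clear from here.
LAB5 starts before LAB4 ends → LAB4 and LAB5 overlap.
LAB3 starts before LAB4 ends → LAB4 and LAB3 overlap.
LAB3 starts before LAB5 ends → LAB5 and LAB3 overlap.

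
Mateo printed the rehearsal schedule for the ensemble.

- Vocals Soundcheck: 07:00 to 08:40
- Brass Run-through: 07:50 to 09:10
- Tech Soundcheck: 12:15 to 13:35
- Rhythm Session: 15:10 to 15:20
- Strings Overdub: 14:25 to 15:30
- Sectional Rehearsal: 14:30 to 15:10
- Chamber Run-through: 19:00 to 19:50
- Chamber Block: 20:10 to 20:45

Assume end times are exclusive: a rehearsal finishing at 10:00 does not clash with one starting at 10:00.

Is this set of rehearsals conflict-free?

Two intervals overlap when each starts before the other ends.
Sorted by start: Vocals Soundcheck, Brass Run-through, Tech Soundcheck, Strings Overdub, Sectional Rehearsal, Rhythm Session, Chamber Run-through, Chamber Block.
Brass Run-through starts before Vocals Soundcheck ends → Vocals Soundcheck and Brass Run-through overlap.
That's a conflict, so the schedule is not conflict-free.

No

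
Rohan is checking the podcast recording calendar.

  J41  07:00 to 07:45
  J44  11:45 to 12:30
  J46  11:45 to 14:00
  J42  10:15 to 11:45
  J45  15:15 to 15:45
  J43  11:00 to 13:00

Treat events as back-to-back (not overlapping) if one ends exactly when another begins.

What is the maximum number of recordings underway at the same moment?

Walk through starts and ends in time order (an end at T is processed before a start at T):
07:00 start J41 → 1
07:45 end J41 → 0
10:15 start J42 → 1
11:00 start J43 → 2
11:45 end J42 → 1
11:45 start J44 → 2
11:45 start J46 → 3
12:30 end J44 → 2
13:00 end J43 → 1
14:00 end J46 → 0
15:15 start J45 → 1
15:45 end J45 → 0
Peak is 3, at 11:45 (J43, J44, J46).

3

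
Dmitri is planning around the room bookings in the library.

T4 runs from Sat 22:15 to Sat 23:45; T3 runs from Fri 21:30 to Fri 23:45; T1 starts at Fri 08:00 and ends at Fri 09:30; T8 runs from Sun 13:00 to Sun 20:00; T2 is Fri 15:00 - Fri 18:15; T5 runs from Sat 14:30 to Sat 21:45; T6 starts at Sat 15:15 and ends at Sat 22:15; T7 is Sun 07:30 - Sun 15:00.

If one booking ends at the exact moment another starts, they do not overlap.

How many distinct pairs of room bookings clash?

Sorted by start: T1, T2, T3, T5, T6, T4, T7, T8.
T2 starts after T1 ends, so T1 has no further overlaps.
T3 starts after T2 ends, so T2 has no further overlaps.
T5 starts after T3 ends, so T3 has no further overlaps.
T6 starts before T5 ends → T5 and T6 overlap.
T4 starts after T5 ends, so T5 has no further overlaps.
T4 starts exactly when T6 ends (back-to-back, no overlap), so T6 has no further overlaps.
T7 starts after T4 ends, so T4 has no further overlaps.
T8 starts before T7 ends → T7 and T8 overlap.
Overlapping pairs: T5 & T6, T7 & T8 — 2 in total.

2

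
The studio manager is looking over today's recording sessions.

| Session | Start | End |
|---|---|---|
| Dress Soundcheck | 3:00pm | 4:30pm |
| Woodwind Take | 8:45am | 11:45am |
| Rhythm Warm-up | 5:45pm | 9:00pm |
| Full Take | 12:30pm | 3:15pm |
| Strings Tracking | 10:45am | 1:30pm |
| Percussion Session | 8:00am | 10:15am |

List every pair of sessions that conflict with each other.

Two intervals overlap when each starts before the other ends.
Sorted by start: Percussion Session, Woodwind Take, Strings Tracking, Full Take, Dress Soundcheck, Rhythm Warm-up.
Woodwind Take starts before Percussion Session ends → Percussion Session and Woodwind Take overlap.
Strings Tracking starts after Percussion Session ends, so Percussion Session has no further overlaps.
Strings Tracking starts before Woodwind Take ends → Woodwind Take and Strings Tracking overlap.
Full Take starts after Woodwind Take ends, so Woodwind Take has no further overlaps.
Full Take starts before Strings Tracking ends → Strings Tracking and Full Take overlap.
Dress Soundcheck starts after Strings Tracking ends, so Strings Tracking has no further overlaps.
Dress Soundcheck starts before Full Take ends → Full Take and Dress Soundcheck overlap.
Rhythm Warm-up starts after Full Take ends.
Rhythm Warm-up starts after Dress Soundcheck ends.

Dress Soundcheck & Full Take, Full Take & Strings Tracking, Percussion Session & Woodwind Take, Strings Tracking & Woodwind Take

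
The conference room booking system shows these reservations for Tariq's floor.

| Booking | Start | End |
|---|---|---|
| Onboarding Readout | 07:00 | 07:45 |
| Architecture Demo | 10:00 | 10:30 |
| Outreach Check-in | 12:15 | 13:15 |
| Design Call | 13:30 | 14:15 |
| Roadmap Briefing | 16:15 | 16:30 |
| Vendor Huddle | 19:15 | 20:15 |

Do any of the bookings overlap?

Sorted by start: Onboarding Readout, Architecture Demo, Outreach Check-in, Design Call, Roadmap Briefing, Vendor Huddle.
Architecture Demo starts after Onboarding Readout ends, so Onboarding Readout has no further overlaps.
Outreach Check-in starts after Architecture Demo ends, so Architecture Demo has no further overlaps.
Design Call starts after Outreach Check-in ends, so Outreach Check-in has no further overlaps.
Roadmap Briefing starts after Design Call ends, so Design Call has no further overlaps.
Vendor Huddle starts after Roadmap Briefing ends.
Every pair is clear; the schedule has no overlaps.

No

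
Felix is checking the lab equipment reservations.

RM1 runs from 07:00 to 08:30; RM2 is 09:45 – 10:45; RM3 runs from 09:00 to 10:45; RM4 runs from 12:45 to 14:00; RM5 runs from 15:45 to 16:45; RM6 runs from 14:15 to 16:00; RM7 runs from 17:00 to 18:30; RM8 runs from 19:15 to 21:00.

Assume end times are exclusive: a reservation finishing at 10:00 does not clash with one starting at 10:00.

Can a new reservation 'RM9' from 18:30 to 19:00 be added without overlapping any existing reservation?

RM1: ends 08:30 at or before RM9 starts 18:30 → clear.
RM3: ends 10:45 at or before RM9 starts 18:30 → clear.
RM2: ends 10:45 at or before RM9 starts 18:30 → clear.
RM4: ends 14:00 at or before RM9 starts 18:30 → clear.
RM6: ends 16:00 at or before RM9 starts 18:30 → clear.
RM5: ends 16:45 at or before RM9 starts 18:30 → clear.
RM7: ends 18:30 at or before RM9 starts 18:30 → clear.
RM8: starts 19:15 at or after RM9 ends 19:00 → clear.

Yes — the slot is free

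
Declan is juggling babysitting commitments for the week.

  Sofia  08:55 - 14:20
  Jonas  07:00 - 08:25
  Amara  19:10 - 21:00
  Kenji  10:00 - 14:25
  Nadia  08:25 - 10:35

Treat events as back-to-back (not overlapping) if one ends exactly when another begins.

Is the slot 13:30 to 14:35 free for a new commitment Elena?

No — it overlaps Kenji, Sofia

Jonas: ends 08:25 at or before Elena starts 13:30 → clear.
Nadia: ends 10:35 at or before Elena starts 13:30 → clear.
Sofia: starts 08:55 before Elena ends 14:35, and ends 14:20 after Elena starts 13:30 → overlap.
Kenji: starts 10:00 before Elena ends 14:35, and ends 14:25 after Elena starts 13:30 → overlap.
Amara: starts 19:10 at or after Elena ends 14:35 → clear.
Elena overlaps Sofia, Kenji.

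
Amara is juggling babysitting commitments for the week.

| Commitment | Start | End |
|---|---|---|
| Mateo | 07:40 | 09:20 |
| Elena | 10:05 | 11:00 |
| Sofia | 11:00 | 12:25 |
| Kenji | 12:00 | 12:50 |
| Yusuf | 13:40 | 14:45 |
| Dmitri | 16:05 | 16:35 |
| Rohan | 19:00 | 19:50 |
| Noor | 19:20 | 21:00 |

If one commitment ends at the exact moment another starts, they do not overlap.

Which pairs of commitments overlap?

Kenji & Sofia, Noor & Rohan

Sorted by start: Mateo, Elena, Sofia, Kenji, Yusuf, Dmitri, Rohan, Noor.
Elena starts after Mateo ends, so Mateo has no further overlaps.
Sofia starts exactly when Elena ends (back-to-back, no overlap), so Elena has no further overlaps.
Kenji starts before Sofia ends → Sofia and Kenji overlap.
Yusuf starts after Sofia ends, so Sofia has no further overlaps.
Yusuf starts after Kenji ends, so Kenji has no further overlaps.
Dmitri starts after Yusuf ends, so Yusuf has no further overlaps.
Rohan starts after Dmitri ends, so Dmitri has no further overlaps.
Noor starts before Rohan ends → Rohan and Noor overlap.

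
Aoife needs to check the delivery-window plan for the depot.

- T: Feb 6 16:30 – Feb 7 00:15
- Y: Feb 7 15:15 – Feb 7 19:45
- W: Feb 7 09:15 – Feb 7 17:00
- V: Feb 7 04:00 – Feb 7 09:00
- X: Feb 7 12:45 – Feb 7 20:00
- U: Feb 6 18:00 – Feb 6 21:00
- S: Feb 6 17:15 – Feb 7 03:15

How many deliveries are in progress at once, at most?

3

Sort all start/end points and keep a running count:
Feb 6 16:30 start T → 1
Feb 6 17:15 start S → 2
Feb 6 18:00 start U → 3
Feb 6 21:00 end U → 2
Feb 7 00:15 end T → 1
Feb 7 03:15 end S → 0
Feb 7 04:00 start V → 1
Feb 7 09:00 end V → 0
Feb 7 09:15 start W → 1
Feb 7 12:45 start X → 2
Feb 7 15:15 start Y → 3
Feb 7 17:00 end W → 2
Feb 7 19:45 end Y → 1
Feb 7 20:00 end X → 0
Peak is 3, at Feb 6 18:00 (S, T, U).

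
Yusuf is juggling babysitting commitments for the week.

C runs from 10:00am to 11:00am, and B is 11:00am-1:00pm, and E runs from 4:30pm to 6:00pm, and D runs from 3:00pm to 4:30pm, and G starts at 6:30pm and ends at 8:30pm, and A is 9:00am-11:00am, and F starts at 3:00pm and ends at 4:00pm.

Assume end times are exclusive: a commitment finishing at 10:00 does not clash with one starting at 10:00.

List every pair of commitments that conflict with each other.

A & C, D & F

Check each pair: they overlap iff neither finishes before the other starts.
Sorted by start: A, C, B, D, F, E, G.
C starts before A ends → A and C overlap.
B starts exactly when A ends (back-to-back, no overlap), so A has no further overlaps.
B starts exactly when C ends (back-to-back, no overlap), so C has no further overlaps.
D starts after B ends, so B has no further overlaps.
F starts before D ends → D and F overlap.
E starts exactly when D ends (back-to-back, no overlap), so D has no further overlaps.
E starts after F ends, so F has no further overlaps.
G starts after E ends.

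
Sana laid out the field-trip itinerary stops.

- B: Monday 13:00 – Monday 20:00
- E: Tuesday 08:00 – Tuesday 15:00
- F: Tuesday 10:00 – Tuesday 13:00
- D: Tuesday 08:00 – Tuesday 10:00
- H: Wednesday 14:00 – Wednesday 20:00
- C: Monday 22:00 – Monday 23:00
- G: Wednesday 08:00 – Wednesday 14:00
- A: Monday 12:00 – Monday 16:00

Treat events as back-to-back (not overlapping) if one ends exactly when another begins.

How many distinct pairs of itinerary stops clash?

Two intervals overlap when each starts before the other ends.
Sorted by start: A, B, C, D, E, F, G, H.
B starts before A ends → A and B overlap.
C starts after A ends, so A has no further overlaps.
C starts after B ends, so B has no further overlaps.
D starts after C ends, so C has no further overlaps.
E starts before D ends → D and E overlap.
F starts exactly when D ends (back-to-back, no overlap), so D has no further overlaps.
F starts before E ends → E and F overlap.
G starts after E ends, so E has no further overlaps.
G starts after F ends, so F has no further overlaps.
H starts exactly when G ends (back-to-back, no overlap).
Overlapping pairs: A & B, D & E, E & F — 3 in total.

3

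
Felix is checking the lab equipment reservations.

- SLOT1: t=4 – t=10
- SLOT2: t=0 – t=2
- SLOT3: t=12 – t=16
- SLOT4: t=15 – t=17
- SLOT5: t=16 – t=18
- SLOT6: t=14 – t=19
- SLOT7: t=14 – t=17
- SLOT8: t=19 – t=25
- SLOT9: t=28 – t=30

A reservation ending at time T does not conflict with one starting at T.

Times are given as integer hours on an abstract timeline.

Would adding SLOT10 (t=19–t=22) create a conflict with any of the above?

Yes — it overlaps SLOT8

SLOT2: ends t=2 at or before SLOT10 starts t=19 → clear.
SLOT1: ends t=10 at or before SLOT10 starts t=19 → clear.
SLOT3: ends t=16 at or before SLOT10 starts t=19 → clear.
SLOT6: ends t=19 at or before SLOT10 starts t=19 → clear.
SLOT7: ends t=17 at or before SLOT10 starts t=19 → clear.
SLOT4: ends t=17 at or before SLOT10 starts t=19 → clear.
SLOT5: ends t=18 at or before SLOT10 starts t=19 → clear.
SLOT8: starts t=19 before SLOT10 ends t=22, and ends t=25 after SLOT10 starts t=19 → overlap.
SLOT9: starts t=28 at or after SLOT10 ends t=22 → clear.
SLOT10 overlaps SLOT8.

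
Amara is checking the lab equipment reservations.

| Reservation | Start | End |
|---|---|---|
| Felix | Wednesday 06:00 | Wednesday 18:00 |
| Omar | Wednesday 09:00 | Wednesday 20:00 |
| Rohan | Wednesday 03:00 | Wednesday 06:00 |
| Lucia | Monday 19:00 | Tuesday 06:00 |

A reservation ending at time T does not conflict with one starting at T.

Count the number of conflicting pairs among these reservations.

1

Sorted by start: Lucia, Rohan, Felix, Omar.
Rohan starts after Lucia ends — done with Lucia.
Felix starts exactly when Rohan ends (back-to-back, no overlap) — done with Rohan.
Omar starts before Felix ends → Felix and Omar overlap.
Overlapping pairs: Felix & Omar — 1 in total.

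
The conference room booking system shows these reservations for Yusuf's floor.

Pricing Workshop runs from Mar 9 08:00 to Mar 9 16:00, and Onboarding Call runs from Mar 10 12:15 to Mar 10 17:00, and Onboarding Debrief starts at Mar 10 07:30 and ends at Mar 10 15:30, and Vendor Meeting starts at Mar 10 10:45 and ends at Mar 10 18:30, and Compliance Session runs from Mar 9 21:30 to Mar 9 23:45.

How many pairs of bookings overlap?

Sorted by start: Pricing Workshop, Compliance Session, Onboarding Debrief, Vendor Meeting, Onboarding Call.
Compliance Session starts after Pricing Workshop ends, so Pricing Workshop has no further overlaps.
Onboarding Debrief starts after Compliance Session ends, so Compliance Session has no further overlaps.
Vendor Meeting starts before Onboarding Debrief ends → Onboarding Debrief and Vendor Meeting overlap.
Onboarding Call starts before Onboarding Debrief ends → Onboarding Debrief and Onboarding Call overlap.
Onboarding Call starts before Vendor Meeting ends → Vendor Meeting and Onboarding Call overlap.
Overlapping pairs: Onboarding Call & Onboarding Debrief, Onboarding Call & Vendor Meeting, Onboarding Debrief & Vendor Meeting — 3 in total.

3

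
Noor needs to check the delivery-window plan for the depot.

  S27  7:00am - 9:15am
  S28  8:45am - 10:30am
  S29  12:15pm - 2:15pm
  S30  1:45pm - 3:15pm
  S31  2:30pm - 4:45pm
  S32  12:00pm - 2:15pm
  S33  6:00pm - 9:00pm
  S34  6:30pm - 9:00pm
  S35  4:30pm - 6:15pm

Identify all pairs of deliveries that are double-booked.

S27 & S28, S29 & S30, S29 & S32, S30 & S31, S30 & S32, S31 & S35, S33 & S34, S33 & S35

Two intervals overlap when each starts before the other ends.
Sorted by start: S27, S28, S32, S29, S30, S31, S35, S33, S34.
S28 starts before S27 ends → S27 and S28 overlap.
S32 starts after S27 ends — done with S27.
S32 starts after S28 ends — done with S28.
S29 starts before S32 ends → S32 and S29 overlap.
S30 starts before S32 ends → S32 and S30 overlap.
S31 starts after S32 ends — done with S32.
S30 starts before S29 ends → S29 and S30 overlap.
S31 starts after S29 ends — done with S29.
S31 starts before S30 ends → S30 and S31 overlap.
S35 starts after S30 ends — done with S30.
S35 starts before S31 ends → S31 and S35 overlap.
S33 starts after S31 ends — done with S31.
S33 starts before S35 ends → S35 and S33 overlap.
S34 starts after S35 ends.
S34 starts before S33 ends → S33 and S34 overlap.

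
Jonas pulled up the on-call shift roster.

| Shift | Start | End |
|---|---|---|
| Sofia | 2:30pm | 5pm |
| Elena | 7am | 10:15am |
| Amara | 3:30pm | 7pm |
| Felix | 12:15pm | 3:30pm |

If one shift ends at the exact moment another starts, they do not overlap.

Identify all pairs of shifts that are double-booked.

Amara & Sofia, Felix & Sofia

Two intervals overlap when each starts before the other ends.
Sorted by start: Elena, Felix, Sofia, Amara.
Felix starts after Elena ends, so Elena has no further overlaps.
Sofia starts before Felix ends → Felix and Sofia overlap.
Amara starts exactly when Felix ends (back-to-back, no overlap).
Amara starts before Sofia ends → Sofia and Amara overlap.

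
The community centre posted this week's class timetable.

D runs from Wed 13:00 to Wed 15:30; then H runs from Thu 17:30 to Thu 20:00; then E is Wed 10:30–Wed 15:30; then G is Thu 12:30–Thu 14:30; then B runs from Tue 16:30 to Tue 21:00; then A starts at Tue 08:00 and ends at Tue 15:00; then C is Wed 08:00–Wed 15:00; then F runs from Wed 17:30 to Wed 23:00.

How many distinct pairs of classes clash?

Sorted by start: A, B, C, E, D, F, G, H.
B starts after A ends; A is clear from here.
C starts after B ends; B is clear from here.
E starts before C ends → C and E overlap.
D starts before C ends → C and D overlap.
F starts after C ends; C is clear from here.
D starts before E ends → E and D overlap.
F starts after E ends; E is clear from here.
F starts after D ends; D is clear from here.
G starts after F ends; F is clear from here.
H starts after G ends.
Overlapping pairs: C & D, C & E, D & E — 3 in total.

3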